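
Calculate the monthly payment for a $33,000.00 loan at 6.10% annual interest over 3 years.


Loan payment formula: PMT = PV × r / (1 − (1 + r)^(−n))
Monthly rate r = 0.061/12 ≈ 0.00508333, n = 36 months
Denominator: 1 − (1 + 0.061/12)^(−36) = 0.166846
PMT = $33,000.00 × (0.061/12) / 0.166846
PMT = $1,005.42 per month

PMT = PV × r / (1-(1+r)^(-n)) = $1,005.42/month


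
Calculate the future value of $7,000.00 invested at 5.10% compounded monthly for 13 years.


Compound interest formula: A = P(1 + r/n)^(nt)
A = $7,000.00 × (1 + 0.051/12)^(12 × 13)
Growth factor: (1 + 0.051/12)^156 = 1.937881
A = $7,000.00 × 1.937881
A = $13,565.17

A = P(1 + r/n)^(nt) = $13,565.17


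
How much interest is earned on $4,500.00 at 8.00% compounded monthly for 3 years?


Compound interest earned = final amount − principal.
A = P(1 + r/n)^(nt) = $4,500.00 × (1 + 0.08/12)^(12 × 3) = $5,716.07
Interest = A − P = $5,716.07 − $4,500.00 = $1,216.07

Interest = A - P = $1,216.07


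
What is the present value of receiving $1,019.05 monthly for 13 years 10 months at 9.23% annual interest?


Present value of an ordinary annuity: PV = PMT × (1 − (1 + r)^(−n)) / r
Monthly rate r = 0.0923/12 ≈ 0.00769167, n = 166
PV = $1,019.05 × (1 − (1 + 0.0923/12)^(−166)) / (0.0923/12)
PV = $1,019.05 × 93.570126
PV = $95,352.64

PV = PMT × (1-(1+r)^(-n))/r = $95,352.64


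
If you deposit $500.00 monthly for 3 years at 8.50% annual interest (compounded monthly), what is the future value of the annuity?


Future value of an ordinary annuity: FV = PMT × ((1 + r)^n − 1) / r
Monthly rate r = 0.085/12 ≈ 0.00708333, n = 36
FV = $500.00 × ((1 + 0.085/12)^36 − 1) / (0.085/12)
FV = $500.00 × 40.842659
FV = $20,421.33

FV = PMT × ((1+r)^n - 1)/r = $20,421.33


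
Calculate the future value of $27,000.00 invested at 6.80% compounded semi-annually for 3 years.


Compound interest formula: A = P(1 + r/n)^(nt)
A = $27,000.00 × (1 + 0.068/2)^(2 × 3)
Growth factor: (1 + 0.068/2)^6 = 1.2221464
A = $27,000.00 × 1.2221464
A = $32,997.95

A = P(1 + r/n)^(nt) = $32,997.95


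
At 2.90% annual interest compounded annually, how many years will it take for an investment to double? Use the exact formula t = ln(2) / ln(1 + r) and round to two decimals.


Doubling condition: (1 + r)^t = 2
Take ln of both sides: t × ln(1 + r) = ln(2)
t = ln(2) / ln(1 + r)
t = 0.693147 / 0.028587
t = 24.25

t = ln(2) / ln(1 + r) = 24.25 years


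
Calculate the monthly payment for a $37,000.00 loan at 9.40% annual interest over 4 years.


Loan payment formula: PMT = PV × r / (1 − (1 + r)^(−n))
Monthly rate r = 0.094/12 ≈ 0.00783333, n = 48 months
Denominator: 1 − (1 + 0.094/12)^(−48) = 0.312391
PMT = $37,000.00 × (0.094/12) / 0.312391
PMT = $927.79 per month

PMT = PV × r / (1-(1+r)^(-n)) = $927.79/month


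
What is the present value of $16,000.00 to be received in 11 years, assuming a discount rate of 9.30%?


Present value formula: PV = FV / (1 + r)^t
PV = $16,000.00 / (1 + 0.093)^11
PV = $16,000.00 / 2.659633
PV = $6,015.87

PV = FV / (1 + r)^t = $6,015.87


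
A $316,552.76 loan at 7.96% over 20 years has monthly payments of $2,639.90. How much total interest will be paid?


Total paid over the life of the loan = PMT × n.
Total paid = $2,639.90 × 240 = $633,576.00
Total interest = total paid − principal = $633,576.00 − $316,552.76 = $317,023.24

Total interest = (PMT × n) - PV = $317,023.24


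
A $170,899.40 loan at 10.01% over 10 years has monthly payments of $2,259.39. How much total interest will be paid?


Total paid over the life of the loan = PMT × n.
Total paid = $2,259.39 × 120 = $271,126.80
Total interest = total paid − principal = $271,126.80 − $170,899.40 = $100,227.40

Total interest = (PMT × n) - PV = $100,227.40


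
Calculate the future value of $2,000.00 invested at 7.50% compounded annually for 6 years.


Compound interest formula: A = P(1 + r/n)^(nt)
A = $2,000.00 × (1 + 0.075/1)^(1 × 6)
Growth factor: (1 + 0.075/1)^6 = 1.543302
A = $2,000.00 × 1.543302
A = $3,086.60

A = P(1 + r/n)^(nt) = $3,086.60


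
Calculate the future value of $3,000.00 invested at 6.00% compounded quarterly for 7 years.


Compound interest formula: A = P(1 + r/n)^(nt)
A = $3,000.00 × (1 + 0.06/4)^(4 × 7)
Growth factor: (1 + 0.06/4)^28 = 1.517222
A = $3,000.00 × 1.517222
A = $4,551.67

A = P(1 + r/n)^(nt) = $4,551.67


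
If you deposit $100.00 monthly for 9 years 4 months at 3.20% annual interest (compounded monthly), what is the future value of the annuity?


Future value of an ordinary annuity: FV = PMT × ((1 + r)^n − 1) / r
Monthly rate r = 0.032/12 ≈ 0.00266667, n = 112
FV = $100.00 × ((1 + 0.032/12)^112 − 1) / (0.032/12)
FV = $100.00 × 130.321660
FV = $13,032.17

FV = PMT × ((1+r)^n - 1)/r = $13,032.17


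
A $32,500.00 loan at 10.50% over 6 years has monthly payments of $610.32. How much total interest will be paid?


Total paid over the life of the loan = PMT × n.
Total paid = $610.32 × 72 = $43,943.04
Total interest = total paid − principal = $43,943.04 − $32,500.00 = $11,443.04

Total interest = (PMT × n) - PV = $11,443.04


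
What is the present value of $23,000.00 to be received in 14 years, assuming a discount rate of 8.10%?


Present value formula: PV = FV / (1 + r)^t
PV = $23,000.00 / (1 + 0.081)^14
PV = $23,000.00 / 2.975498
PV = $7,729.80

PV = FV / (1 + r)^t = $7,729.80


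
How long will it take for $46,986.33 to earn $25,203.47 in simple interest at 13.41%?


Rearrange the simple interest formula for t:
I = P × r × t  ⇒  t = I / (P × r)
t = $25,203.47 / ($46,986.33 × 0.1341)
t = 4

t = I/(P×r) = 4 years


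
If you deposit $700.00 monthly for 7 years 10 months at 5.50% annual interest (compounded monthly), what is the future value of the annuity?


Future value of an ordinary annuity: FV = PMT × ((1 + r)^n − 1) / r
Monthly rate r = 0.055/12 ≈ 0.00458333, n = 94
FV = $700.00 × ((1 + 0.055/12)^94 − 1) / (0.055/12)
FV = $700.00 × 117.169186
FV = $82,018.43

FV = PMT × ((1+r)^n - 1)/r = $82,018.43


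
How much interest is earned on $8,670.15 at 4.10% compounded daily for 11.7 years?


Compound interest earned = final amount − principal.
A = P(1 + r/n)^(nt) = $8,670.15 × (1 + 0.041/365)^(365 × 11.7) = $14,007.03
Interest = A − P = $14,007.03 − $8,670.15 = $5,336.88

Interest = A - P = $5,336.88


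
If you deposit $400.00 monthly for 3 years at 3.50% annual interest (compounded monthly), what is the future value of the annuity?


Future value of an ordinary annuity: FV = PMT × ((1 + r)^n − 1) / r
Monthly rate r = 0.035/12 ≈ 0.00291667, n = 36
FV = $400.00 × ((1 + 0.035/12)^36 − 1) / (0.035/12)
FV = $400.00 × 37.899729
FV = $15,159.89

FV = PMT × ((1+r)^n - 1)/r = $15,159.89


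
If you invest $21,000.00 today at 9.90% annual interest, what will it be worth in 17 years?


Future value formula: FV = PV × (1 + r)^t
FV = $21,000.00 × (1 + 0.099)^17
FV = $21,000.00 × 4.9769213
FV = $104,515.35

FV = PV × (1 + r)^t = $104,515.35


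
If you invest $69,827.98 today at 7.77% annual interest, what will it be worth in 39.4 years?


Future value formula: FV = PV × (1 + r)^t
FV = $69,827.98 × (1 + 0.0777)^39.4
FV = $69,827.98 × 19.0728935
FV = $1,331,821.63

FV = PV × (1 + r)^t = $1,331,821.63


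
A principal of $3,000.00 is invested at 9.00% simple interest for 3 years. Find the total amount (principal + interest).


Total amount formula: A = P(1 + rt) = P + P·r·t
Interest: I = P × r × t = $3,000.00 × 0.09 × 3 = $810.00
A = P + I = $3,000.00 + $810.00 = $3,810.00

A = P + I = P(1 + rt) = $3,810.00


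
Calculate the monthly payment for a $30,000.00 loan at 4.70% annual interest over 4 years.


Loan payment formula: PMT = PV × r / (1 − (1 + r)^(−n))
Monthly rate r = 0.047/12 ≈ 0.00391667, n = 48 months
Denominator: 1 − (1 + 0.047/12)^(−48) = 0.171081
PMT = $30,000.00 × (0.047/12) / 0.171081
PMT = $686.81 per month

PMT = PV × r / (1-(1+r)^(-n)) = $686.81/month


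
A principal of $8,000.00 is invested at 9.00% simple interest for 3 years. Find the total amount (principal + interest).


Total amount formula: A = P(1 + rt) = P + P·r·t
Interest: I = P × r × t = $8,000.00 × 0.09 × 3 = $2,160.00
A = P + I = $8,000.00 + $2,160.00 = $10,160.00

A = P + I = P(1 + rt) = $10,160.00


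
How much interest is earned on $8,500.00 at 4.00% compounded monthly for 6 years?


Compound interest earned = final amount − principal.
A = P(1 + r/n)^(nt) = $8,500.00 × (1 + 0.04/12)^(12 × 6) = $10,801.31
Interest = A − P = $10,801.31 − $8,500.00 = $2,301.31

Interest = A - P = $2,301.31


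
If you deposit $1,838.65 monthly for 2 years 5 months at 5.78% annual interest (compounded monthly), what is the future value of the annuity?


Future value of an ordinary annuity: FV = PMT × ((1 + r)^n − 1) / r
Monthly rate r = 0.0578/12 ≈ 0.00481667, n = 29
FV = $1,838.65 × ((1 + 0.0578/12)^29 − 1) / (0.0578/12)
FV = $1,838.65 × 31.043060
FV = $57,077.32

FV = PMT × ((1+r)^n - 1)/r = $57,077.32


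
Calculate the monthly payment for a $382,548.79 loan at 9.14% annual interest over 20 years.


Loan payment formula: PMT = PV × r / (1 − (1 + r)^(−n))
Monthly rate r = 0.0914/12 ≈ 0.00761667, n = 240 months
Denominator: 1 − (1 + 0.0914/12)^(−240) = 0.838148
PMT = $382,548.79 × (0.0914/12) / 0.838148
PMT = $3,476.41 per month

PMT = PV × r / (1-(1+r)^(-n)) = $3,476.41/month


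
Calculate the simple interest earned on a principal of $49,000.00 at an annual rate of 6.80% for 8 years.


Simple interest formula: I = P × r × t
I = $49,000.00 × 0.068 × 8
I = $26,656.00

I = P × r × t = $26,656.00


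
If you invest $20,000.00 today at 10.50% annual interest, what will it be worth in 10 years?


Future value formula: FV = PV × (1 + r)^t
FV = $20,000.00 × (1 + 0.105)^10
FV = $20,000.00 × 2.714081
FV = $54,281.62

FV = PV × (1 + r)^t = $54,281.62


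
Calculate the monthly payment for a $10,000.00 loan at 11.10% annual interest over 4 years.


Loan payment formula: PMT = PV × r / (1 − (1 + r)^(−n))
Monthly rate r = 0.111/12 = 0.00925, n = 48 months
Denominator: 1 − (1 + 0.111/12)^(−48) = 0.357224
PMT = $10,000.00 × (0.111/12) / 0.357224
PMT = $258.94 per month

PMT = PV × r / (1-(1+r)^(-n)) = $258.94/month


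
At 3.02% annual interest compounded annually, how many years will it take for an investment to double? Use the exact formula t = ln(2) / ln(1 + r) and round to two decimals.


Doubling condition: (1 + r)^t = 2
Take ln of both sides: t × ln(1 + r) = ln(2)
t = ln(2) / ln(1 + r)
t = 0.693147 / 0.029753
t = 23.30

t = ln(2) / ln(1 + r) = 23.30 years


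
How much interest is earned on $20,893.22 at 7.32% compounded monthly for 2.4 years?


Compound interest earned = final amount − principal.
A = P(1 + r/n)^(nt) = $20,893.22 × (1 + 0.0732/12)^(12 × 2.4) = $24,892.61
Interest = A − P = $24,892.61 − $20,893.22 = $3,999.39

Interest = A - P = $3,999.39


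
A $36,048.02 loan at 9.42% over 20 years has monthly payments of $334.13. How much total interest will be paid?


Total paid over the life of the loan = PMT × n.
Total paid = $334.13 × 240 = $80,191.20
Total interest = total paid − principal = $80,191.20 − $36,048.02 = $44,143.18

Total interest = (PMT × n) - PV = $44,143.18


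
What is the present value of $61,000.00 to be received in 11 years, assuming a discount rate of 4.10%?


Present value formula: PV = FV / (1 + r)^t
PV = $61,000.00 / (1 + 0.041)^11
PV = $61,000.00 / 1.5558153
PV = $39,207.74

PV = FV / (1 + r)^t = $39,207.74


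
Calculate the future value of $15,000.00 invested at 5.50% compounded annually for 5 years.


Compound interest formula: A = P(1 + r/n)^(nt)
A = $15,000.00 × (1 + 0.055/1)^(1 × 5)
Growth factor: (1 + 0.055/1)^5 = 1.306960
A = $15,000.00 × 1.306960
A = $19,604.40

A = P(1 + r/n)^(nt) = $19,604.40


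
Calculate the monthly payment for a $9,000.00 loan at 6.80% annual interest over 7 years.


Loan payment formula: PMT = PV × r / (1 − (1 + r)^(−n))
Monthly rate r = 0.068/12 ≈ 0.00566667, n = 84 months
Denominator: 1 − (1 + 0.068/12)^(−84) = 0.377901
PMT = $9,000.00 × (0.068/12) / 0.377901
PMT = $134.96 per month

PMT = PV × r / (1-(1+r)^(-n)) = $134.96/month


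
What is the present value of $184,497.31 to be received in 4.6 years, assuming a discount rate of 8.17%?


Present value formula: PV = FV / (1 + r)^t
PV = $184,497.31 / (1 + 0.0817)^4.6
PV = $184,497.31 / 1.43513057
PV = $128,557.86

PV = FV / (1 + r)^t = $128,557.86


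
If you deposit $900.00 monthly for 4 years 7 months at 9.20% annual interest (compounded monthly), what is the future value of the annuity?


Future value of an ordinary annuity: FV = PMT × ((1 + r)^n − 1) / r
Monthly rate r = 0.092/12 ≈ 0.00766667, n = 55
FV = $900.00 × ((1 + 0.092/12)^55 − 1) / (0.092/12)
FV = $900.00 × 68.093554
FV = $61,284.20

FV = PMT × ((1+r)^n - 1)/r = $61,284.20


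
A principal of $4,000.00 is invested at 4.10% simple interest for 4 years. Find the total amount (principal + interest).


Total amount formula: A = P(1 + rt) = P + P·r·t
Interest: I = P × r × t = $4,000.00 × 0.041 × 4 = $656.00
A = P + I = $4,000.00 + $656.00 = $4,656.00

A = P + I = P(1 + rt) = $4,656.00


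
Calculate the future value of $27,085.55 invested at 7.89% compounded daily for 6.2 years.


Compound interest formula: A = P(1 + r/n)^(nt)
A = $27,085.55 × (1 + 0.0789/365)^(365 × 6.2)
Growth factor: (1 + 0.0789/365)^2263 = 1.630892
A = $27,085.55 × 1.630892
A = $44,173.61

A = P(1 + r/n)^(nt) = $44,173.61


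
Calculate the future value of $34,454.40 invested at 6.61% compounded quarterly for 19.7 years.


Compound interest formula: A = P(1 + r/n)^(nt)
A = $34,454.40 × (1 + 0.0661/4)^(4 × 19.7)
Growth factor: (1 + 0.0661/4)^78.8 = 3.6383413
A = $34,454.40 × 3.6383413
A = $125,356.87

A = P(1 + r/n)^(nt) = $125,356.87


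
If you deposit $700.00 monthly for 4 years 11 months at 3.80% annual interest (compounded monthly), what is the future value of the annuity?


Future value of an ordinary annuity: FV = PMT × ((1 + r)^n − 1) / r
Monthly rate r = 0.038/12 ≈ 0.00316667, n = 59
FV = $700.00 × ((1 + 0.038/12)^59 − 1) / (0.038/12)
FV = $700.00 × 64.759130
FV = $45,331.39

FV = PMT × ((1+r)^n - 1)/r = $45,331.39


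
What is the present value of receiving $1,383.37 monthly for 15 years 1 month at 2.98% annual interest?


Present value of an ordinary annuity: PV = PMT × (1 − (1 + r)^(−n)) / r
Monthly rate r = 0.0298/12 ≈ 0.00248333, n = 181
PV = $1,383.37 × (1 − (1 + 0.0298/12)^(−181)) / (0.0298/12)
PV = $1,383.37 × 145.645676
PV = $201,481.86

PV = PMT × (1-(1+r)^(-n))/r = $201,481.86


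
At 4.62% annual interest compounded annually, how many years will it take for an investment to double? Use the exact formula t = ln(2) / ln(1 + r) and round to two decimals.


Doubling condition: (1 + r)^t = 2
Take ln of both sides: t × ln(1 + r) = ln(2)
t = ln(2) / ln(1 + r)
t = 0.693147 / 0.045165
t = 15.35

t = ln(2) / ln(1 + r) = 15.35 years


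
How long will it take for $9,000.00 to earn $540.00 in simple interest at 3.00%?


Rearrange the simple interest formula for t:
I = P × r × t  ⇒  t = I / (P × r)
t = $540.00 / ($9,000.00 × 0.03)
t = 2

t = I/(P×r) = 2 years


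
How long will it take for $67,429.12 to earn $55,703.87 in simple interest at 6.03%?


Rearrange the simple interest formula for t:
I = P × r × t  ⇒  t = I / (P × r)
t = $55,703.87 / ($67,429.12 × 0.0603)
t = 13.7

t = I/(P×r) = 13.7 years


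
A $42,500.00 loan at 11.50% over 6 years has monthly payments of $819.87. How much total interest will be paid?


Total paid over the life of the loan = PMT × n.
Total paid = $819.87 × 72 = $59,030.64
Total interest = total paid − principal = $59,030.64 − $42,500.00 = $16,530.64

Total interest = (PMT × n) - PV = $16,530.64


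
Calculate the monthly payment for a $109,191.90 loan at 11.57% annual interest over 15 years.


Loan payment formula: PMT = PV × r / (1 − (1 + r)^(−n))
Monthly rate r = 0.1157/12 ≈ 0.00964167, n = 180 months
Denominator: 1 − (1 + 0.1157/12)^(−180) = 0.822216
PMT = $109,191.90 × (0.1157/12) / 0.822216
PMT = $1,280.43 per month

PMT = PV × r / (1-(1+r)^(-n)) = $1,280.43/month


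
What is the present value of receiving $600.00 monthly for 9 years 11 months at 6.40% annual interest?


Present value of an ordinary annuity: PV = PMT × (1 − (1 + r)^(−n)) / r
Monthly rate r = 0.064/12 ≈ 0.00533333, n = 119
PV = $600.00 × (1 − (1 + 0.064/12)^(−119)) / (0.064/12)
PV = $600.00 × 87.936202
PV = $52,761.72

PV = PMT × (1-(1+r)^(-n))/r = $52,761.72


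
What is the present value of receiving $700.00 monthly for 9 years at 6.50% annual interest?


Present value of an ordinary annuity: PV = PMT × (1 − (1 + r)^(−n)) / r
Monthly rate r = 0.065/12 ≈ 0.00541667, n = 108
PV = $700.00 × (1 − (1 + 0.065/12)^(−108)) / (0.065/12)
PV = $700.00 × 81.602576
PV = $57,121.80

PV = PMT × (1-(1+r)^(-n))/r = $57,121.80


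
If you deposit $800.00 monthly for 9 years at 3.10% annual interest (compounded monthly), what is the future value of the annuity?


Future value of an ordinary annuity: FV = PMT × ((1 + r)^n − 1) / r
Monthly rate r = 0.031/12 ≈ 0.00258333, n = 108
FV = $800.00 × ((1 + 0.031/12)^108 − 1) / (0.031/12)
FV = $800.00 × 124.386543
FV = $99,509.23

FV = PMT × ((1+r)^n - 1)/r = $99,509.23


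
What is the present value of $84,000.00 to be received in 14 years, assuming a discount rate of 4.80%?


Present value formula: PV = FV / (1 + r)^t
PV = $84,000.00 / (1 + 0.048)^14
PV = $84,000.00 / 1.927782
PV = $43,573.39

PV = FV / (1 + r)^t = $43,573.39


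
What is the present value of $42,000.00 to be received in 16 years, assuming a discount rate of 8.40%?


Present value formula: PV = FV / (1 + r)^t
PV = $42,000.00 / (1 + 0.084)^16
PV = $42,000.00 / 3.634700
PV = $11,555.29

PV = FV / (1 + r)^t = $11,555.29


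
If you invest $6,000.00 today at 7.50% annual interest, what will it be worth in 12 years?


Future value formula: FV = PV × (1 + r)^t
FV = $6,000.00 × (1 + 0.075)^12
FV = $6,000.00 × 2.381780
FV = $14,290.68

FV = PV × (1 + r)^t = $14,290.68


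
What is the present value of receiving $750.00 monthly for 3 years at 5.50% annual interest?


Present value of an ordinary annuity: PV = PMT × (1 − (1 + r)^(−n)) / r
Monthly rate r = 0.055/12 ≈ 0.00458333, n = 36
PV = $750.00 × (1 − (1 + 0.055/12)^(−36)) / (0.055/12)
PV = $750.00 × 33.117077
PV = $24,837.81

PV = PMT × (1-(1+r)^(-n))/r = $24,837.81


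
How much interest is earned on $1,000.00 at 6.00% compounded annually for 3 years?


Compound interest earned = final amount − principal.
A = P(1 + r/n)^(nt) = $1,000.00 × (1 + 0.06/1)^(1 × 3) = $1,191.02
Interest = A − P = $1,191.02 − $1,000.00 = $191.02

Interest = A - P = $191.02


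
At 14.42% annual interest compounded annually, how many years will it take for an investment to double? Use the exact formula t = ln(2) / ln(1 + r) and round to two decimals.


Doubling condition: (1 + r)^t = 2
Take ln of both sides: t × ln(1 + r) = ln(2)
t = ln(2) / ln(1 + r)
t = 0.693147 / 0.134706
t = 5.15

t = ln(2) / ln(1 + r) = 5.15 years


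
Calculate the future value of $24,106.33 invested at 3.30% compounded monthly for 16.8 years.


Compound interest formula: A = P(1 + r/n)^(nt)
A = $24,106.33 × (1 + 0.033/12)^(12 × 16.8)
Growth factor: (1 + 0.033/12)^201.6 = 1.739572
A = $24,106.33 × 1.739572
A = $41,934.70

A = P(1 + r/n)^(nt) = $41,934.70


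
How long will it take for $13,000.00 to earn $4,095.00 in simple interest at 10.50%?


Rearrange the simple interest formula for t:
I = P × r × t  ⇒  t = I / (P × r)
t = $4,095.00 / ($13,000.00 × 0.105)
t = 3

t = I/(P×r) = 3 years


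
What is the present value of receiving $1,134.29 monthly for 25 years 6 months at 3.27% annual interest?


Present value of an ordinary annuity: PV = PMT × (1 − (1 + r)^(−n)) / r
Monthly rate r = 0.0327/12 = 0.002725, n = 306
PV = $1,134.29 × (1 − (1 + 0.0327/12)^(−306)) / (0.0327/12)
PV = $1,134.29 × 207.388400
PV = $235,238.59

PV = PMT × (1-(1+r)^(-n))/r = $235,238.59


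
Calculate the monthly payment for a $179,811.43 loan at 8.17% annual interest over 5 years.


Loan payment formula: PMT = PV × r / (1 − (1 + r)^(−n))
Monthly rate r = 0.0817/12 ≈ 0.00680833, n = 60 months
Denominator: 1 − (1 + 0.0817/12)^(−60) = 0.334433
PMT = $179,811.43 × (0.0817/12) / 0.334433
PMT = $3,660.57 per month

PMT = PV × r / (1-(1+r)^(-n)) = $3,660.57/month


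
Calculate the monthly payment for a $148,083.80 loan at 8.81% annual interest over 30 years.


Loan payment formula: PMT = PV × r / (1 − (1 + r)^(−n))
Monthly rate r = 0.0881/12 ≈ 0.00734167, n = 360 months
Denominator: 1 − (1 + 0.0881/12)^(−360) = 0.928162
PMT = $148,083.80 × (0.0881/12) / 0.928162
PMT = $1,171.33 per month

PMT = PV × r / (1-(1+r)^(-n)) = $1,171.33/month


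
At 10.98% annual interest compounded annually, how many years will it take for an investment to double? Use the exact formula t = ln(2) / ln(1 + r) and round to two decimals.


Doubling condition: (1 + r)^t = 2
Take ln of both sides: t × ln(1 + r) = ln(2)
t = ln(2) / ln(1 + r)
t = 0.693147 / 0.104180
t = 6.65

t = ln(2) / ln(1 + r) = 6.65 years


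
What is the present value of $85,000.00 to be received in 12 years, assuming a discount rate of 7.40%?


Present value formula: PV = FV / (1 + r)^t
PV = $85,000.00 / (1 + 0.074)^12
PV = $85,000.00 / 2.355328
PV = $36,088.39

PV = FV / (1 + r)^t = $36,088.39


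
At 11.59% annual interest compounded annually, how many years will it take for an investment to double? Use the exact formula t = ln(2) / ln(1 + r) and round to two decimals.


Doubling condition: (1 + r)^t = 2
Take ln of both sides: t × ln(1 + r) = ln(2)
t = ln(2) / ln(1 + r)
t = 0.693147 / 0.109661
t = 6.32

t = ln(2) / ln(1 + r) = 6.32 years


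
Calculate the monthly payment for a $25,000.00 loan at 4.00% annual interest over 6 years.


Loan payment formula: PMT = PV × r / (1 − (1 + r)^(−n))
Monthly rate r = 0.04/12 ≈ 0.00333333, n = 72 months
Denominator: 1 − (1 + 0.04/12)^(−72) = 0.213058
PMT = $25,000.00 × (0.04/12) / 0.213058
PMT = $391.13 per month

PMT = PV × r / (1-(1+r)^(-n)) = $391.13/month


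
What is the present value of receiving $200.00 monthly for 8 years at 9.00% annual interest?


Present value of an ordinary annuity: PV = PMT × (1 − (1 + r)^(−n)) / r
Monthly rate r = 0.09/12 = 0.0075, n = 96
PV = $200.00 × (1 − (1 + 0.09/12)^(−96)) / (0.09/12)
PV = $200.00 × 68.258439
PV = $13,651.69

PV = PMT × (1-(1+r)^(-n))/r = $13,651.69


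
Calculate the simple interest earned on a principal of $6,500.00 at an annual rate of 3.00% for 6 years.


Simple interest formula: I = P × r × t
I = $6,500.00 × 0.03 × 6
I = $1,170.00

I = P × r × t = $1,170.00


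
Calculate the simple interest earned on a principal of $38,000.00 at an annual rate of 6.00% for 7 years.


Simple interest formula: I = P × r × t
I = $38,000.00 × 0.06 × 7
I = $15,960.00

I = P × r × t = $15,960.00


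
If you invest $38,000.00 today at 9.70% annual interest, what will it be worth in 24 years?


Future value formula: FV = PV × (1 + r)^t
FV = $38,000.00 × (1 + 0.097)^24
FV = $38,000.00 × 9.2248447
FV = $350,544.10

FV = PV × (1 + r)^t = $350,544.10


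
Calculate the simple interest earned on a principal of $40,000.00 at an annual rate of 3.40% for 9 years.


Simple interest formula: I = P × r × t
I = $40,000.00 × 0.034 × 9
I = $12,240.00

I = P × r × t = $12,240.00


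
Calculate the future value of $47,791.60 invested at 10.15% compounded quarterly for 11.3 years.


Compound interest formula: A = P(1 + r/n)^(nt)
A = $47,791.60 × (1 + 0.1015/4)^(4 × 11.3)
Growth factor: (1 + 0.1015/4)^45.2 = 3.1038387
A = $47,791.60 × 3.1038387
A = $148,337.42

A = P(1 + r/n)^(nt) = $148,337.42


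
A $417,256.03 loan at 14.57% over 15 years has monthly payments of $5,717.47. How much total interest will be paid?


Total paid over the life of the loan = PMT × n.
Total paid = $5,717.47 × 180 = $1,029,144.60
Total interest = total paid − principal = $1,029,144.60 − $417,256.03 = $611,888.57

Total interest = (PMT × n) - PV = $611,888.57


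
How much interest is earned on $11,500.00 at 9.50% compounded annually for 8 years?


Compound interest earned = final amount − principal.
A = P(1 + r/n)^(nt) = $11,500.00 × (1 + 0.095/1)^(1 × 8) = $23,768.99
Interest = A − P = $23,768.99 − $11,500.00 = $12,268.99

Interest = A - P = $12,268.99


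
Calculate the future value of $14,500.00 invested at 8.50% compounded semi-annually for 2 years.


Compound interest formula: A = P(1 + r/n)^(nt)
A = $14,500.00 × (1 + 0.085/2)^(2 × 2)
Growth factor: (1 + 0.085/2)^4 = 1.1811478
A = $14,500.00 × 1.1811478
A = $17,126.64

A = P(1 + r/n)^(nt) = $17,126.64


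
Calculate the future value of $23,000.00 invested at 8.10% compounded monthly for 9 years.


Compound interest formula: A = P(1 + r/n)^(nt)
A = $23,000.00 × (1 + 0.081/12)^(12 × 9)
Growth factor: (1 + 0.081/12)^108 = 2.0679352
A = $23,000.00 × 2.0679352
A = $47,562.51

A = P(1 + r/n)^(nt) = $47,562.51


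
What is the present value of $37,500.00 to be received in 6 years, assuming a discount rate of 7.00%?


Present value formula: PV = FV / (1 + r)^t
PV = $37,500.00 / (1 + 0.07)^6
PV = $37,500.00 / 1.5007304
PV = $24,987.83

PV = FV / (1 + r)^t = $24,987.83


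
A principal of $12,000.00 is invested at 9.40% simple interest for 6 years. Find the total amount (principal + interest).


Total amount formula: A = P(1 + rt) = P + P·r·t
Interest: I = P × r × t = $12,000.00 × 0.094 × 6 = $6,768.00
A = P + I = $12,000.00 + $6,768.00 = $18,768.00

A = P + I = P(1 + rt) = $18,768.00


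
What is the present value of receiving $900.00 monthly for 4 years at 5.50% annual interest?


Present value of an ordinary annuity: PV = PMT × (1 − (1 + r)^(−n)) / r
Monthly rate r = 0.055/12 ≈ 0.00458333, n = 48
PV = $900.00 × (1 − (1 + 0.055/12)^(−48)) / (0.055/12)
PV = $900.00 × 42.998777
PV = $38,698.90

PV = PMT × (1-(1+r)^(-n))/r = $38,698.90


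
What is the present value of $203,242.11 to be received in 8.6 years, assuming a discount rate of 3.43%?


Present value formula: PV = FV / (1 + r)^t
PV = $203,242.11 / (1 + 0.0343)^8.6
PV = $203,242.11 / 1.3364728
PV = $152,073.51

PV = FV / (1 + r)^t = $152,073.51


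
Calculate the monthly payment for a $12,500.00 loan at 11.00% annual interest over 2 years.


Loan payment formula: PMT = PV × r / (1 − (1 + r)^(−n))
Monthly rate r = 0.11/12 ≈ 0.00916667, n = 24 months
Denominator: 1 − (1 + 0.11/12)^(−24) = 0.196677
PMT = $12,500.00 × (0.11/12) / 0.196677
PMT = $582.60 per month

PMT = PV × r / (1-(1+r)^(-n)) = $582.60/month


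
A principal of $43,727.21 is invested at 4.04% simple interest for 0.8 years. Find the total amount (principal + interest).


Total amount formula: A = P(1 + rt) = P + P·r·t
Interest: I = P × r × t = $43,727.21 × 0.0404 × 0.8 = $1,413.26
A = P + I = $43,727.21 + $1,413.26 = $45,140.47

A = P + I = P(1 + rt) = $45,140.47


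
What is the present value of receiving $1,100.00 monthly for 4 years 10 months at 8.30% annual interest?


Present value of an ordinary annuity: PV = PMT × (1 − (1 + r)^(−n)) / r
Monthly rate r = 0.083/12 ≈ 0.00691667, n = 58
PV = $1,100.00 × (1 − (1 + 0.083/12)^(−58)) / (0.083/12)
PV = $1,100.00 × 47.643797
PV = $52,408.18

PV = PMT × (1-(1+r)^(-n))/r = $52,408.18


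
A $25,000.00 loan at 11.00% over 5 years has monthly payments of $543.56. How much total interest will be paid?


Total paid over the life of the loan = PMT × n.
Total paid = $543.56 × 60 = $32,613.60
Total interest = total paid − principal = $32,613.60 − $25,000.00 = $7,613.60

Total interest = (PMT × n) - PV = $7,613.60


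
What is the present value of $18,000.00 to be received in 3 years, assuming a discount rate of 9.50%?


Present value formula: PV = FV / (1 + r)^t
PV = $18,000.00 / (1 + 0.095)^3
PV = $18,000.00 / 1.312932
PV = $13,709.77

PV = FV / (1 + r)^t = $13,709.77


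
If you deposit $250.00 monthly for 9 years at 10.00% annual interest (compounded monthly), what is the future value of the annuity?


Future value of an ordinary annuity: FV = PMT × ((1 + r)^n − 1) / r
Monthly rate r = 0.1/12 ≈ 0.00833333, n = 108
FV = $250.00 × ((1 + 0.1/12)^108 − 1) / (0.1/12)
FV = $250.00 × 174.053713
FV = $43,513.43

FV = PMT × ((1+r)^n - 1)/r = $43,513.43


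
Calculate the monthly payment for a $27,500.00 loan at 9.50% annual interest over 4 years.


Loan payment formula: PMT = PV × r / (1 − (1 + r)^(−n))
Monthly rate r = 0.095/12 ≈ 0.00791667, n = 48 months
Denominator: 1 − (1 + 0.095/12)^(−48) = 0.315115
PMT = $27,500.00 × (0.095/12) / 0.315115
PMT = $690.89 per month

PMT = PV × r / (1-(1+r)^(-n)) = $690.89/month


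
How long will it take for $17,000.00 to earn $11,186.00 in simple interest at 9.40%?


Rearrange the simple interest formula for t:
I = P × r × t  ⇒  t = I / (P × r)
t = $11,186.00 / ($17,000.00 × 0.094)
t = 7

t = I/(P×r) = 7 years


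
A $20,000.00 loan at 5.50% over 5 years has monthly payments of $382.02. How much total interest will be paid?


Total paid over the life of the loan = PMT × n.
Total paid = $382.02 × 60 = $22,921.20
Total interest = total paid − principal = $22,921.20 − $20,000.00 = $2,921.20

Total interest = (PMT × n) - PV = $2,921.20


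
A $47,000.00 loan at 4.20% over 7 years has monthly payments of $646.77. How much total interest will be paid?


Total paid over the life of the loan = PMT × n.
Total paid = $646.77 × 84 = $54,328.68
Total interest = total paid − principal = $54,328.68 − $47,000.00 = $7,328.68

Total interest = (PMT × n) - PV = $7,328.68


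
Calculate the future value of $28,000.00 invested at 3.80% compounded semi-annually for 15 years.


Compound interest formula: A = P(1 + r/n)^(nt)
A = $28,000.00 × (1 + 0.038/2)^(2 × 15)
Growth factor: (1 + 0.038/2)^30 = 1.7588367
A = $28,000.00 × 1.7588367
A = $49,247.43

A = P(1 + r/n)^(nt) = $49,247.43


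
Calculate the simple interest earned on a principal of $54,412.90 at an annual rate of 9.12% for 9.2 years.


Simple interest formula: I = P × r × t
I = $54,412.90 × 0.0912 × 9.2
I = $45,654.60

I = P × r × t = $45,654.60


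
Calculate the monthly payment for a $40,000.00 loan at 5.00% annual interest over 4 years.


Loan payment formula: PMT = PV × r / (1 − (1 + r)^(−n))
Monthly rate r = 0.05/12 ≈ 0.00416667, n = 48 months
Denominator: 1 − (1 + 0.05/12)^(−48) = 0.180929
PMT = $40,000.00 × (0.05/12) / 0.180929
PMT = $921.17 per month

PMT = PV × r / (1-(1+r)^(-n)) = $921.17/month


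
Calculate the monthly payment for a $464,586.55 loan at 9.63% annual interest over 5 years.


Loan payment formula: PMT = PV × r / (1 − (1 + r)^(−n))
Monthly rate r = 0.0963/12 = 0.008025, n = 60 months
Denominator: 1 − (1 + 0.0963/12)^(−60) = 0.3809556
PMT = $464,586.55 × (0.0963/12) / 0.3809556
PMT = $9,786.72 per month

PMT = PV × r / (1-(1+r)^(-n)) = $9,786.72/month


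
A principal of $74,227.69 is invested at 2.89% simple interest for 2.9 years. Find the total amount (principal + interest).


Total amount formula: A = P(1 + rt) = P + P·r·t
Interest: I = P × r × t = $74,227.69 × 0.0289 × 2.9 = $6,221.02
A = P + I = $74,227.69 + $6,221.02 = $80,448.71

A = P + I = P(1 + rt) = $80,448.71


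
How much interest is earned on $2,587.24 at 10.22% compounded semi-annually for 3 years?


Compound interest earned = final amount − principal.
A = P(1 + r/n)^(nt) = $2,587.24 × (1 + 0.1022/2)^(2 × 3) = $3,489.00
Interest = A − P = $3,489.00 − $2,587.24 = $901.76

Interest = A - P = $901.76


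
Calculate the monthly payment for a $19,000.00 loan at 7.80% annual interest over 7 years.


Loan payment formula: PMT = PV × r / (1 − (1 + r)^(−n))
Monthly rate r = 0.078/12 = 0.0065, n = 84 months
Denominator: 1 − (1 + 0.078/12)^(−84) = 0.419713
PMT = $19,000.00 × (0.078/12) / 0.419713
PMT = $294.25 per month

PMT = PV × r / (1-(1+r)^(-n)) = $294.25/month


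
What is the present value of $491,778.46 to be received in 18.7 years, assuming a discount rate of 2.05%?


Present value formula: PV = FV / (1 + r)^t
PV = $491,778.46 / (1 + 0.0205)^18.7
PV = $491,778.46 / 1.46151497
PV = $336,485.41

PV = FV / (1 + r)^t = $336,485.41


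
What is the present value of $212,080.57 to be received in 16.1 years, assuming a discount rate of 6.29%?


Present value formula: PV = FV / (1 + r)^t
PV = $212,080.57 / (1 + 0.0629)^16.1
PV = $212,080.57 / 2.6701014
PV = $79,427.91

PV = FV / (1 + r)^t = $79,427.91


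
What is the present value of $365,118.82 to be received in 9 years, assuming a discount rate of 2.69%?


Present value formula: PV = FV / (1 + r)^t
PV = $365,118.82 / (1 + 0.0269)^9
PV = $365,118.82 / 1.2698528
PV = $287,528.46

PV = FV / (1 + r)^t = $287,528.46


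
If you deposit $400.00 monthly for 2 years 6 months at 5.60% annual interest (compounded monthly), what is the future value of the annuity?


Future value of an ordinary annuity: FV = PMT × ((1 + r)^n − 1) / r
Monthly rate r = 0.056/12 ≈ 0.00466667, n = 30
FV = $400.00 × ((1 + 0.056/12)^30 − 1) / (0.056/12)
FV = $400.00 × 32.121272
FV = $12,848.51

FV = PMT × ((1+r)^n - 1)/r = $12,848.51


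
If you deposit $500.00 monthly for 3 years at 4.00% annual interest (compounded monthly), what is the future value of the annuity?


Future value of an ordinary annuity: FV = PMT × ((1 + r)^n − 1) / r
Monthly rate r = 0.04/12 ≈ 0.00333333, n = 36
FV = $500.00 × ((1 + 0.04/12)^36 − 1) / (0.04/12)
FV = $500.00 × 38.181562
FV = $19,090.78

FV = PMT × ((1+r)^n - 1)/r = $19,090.78


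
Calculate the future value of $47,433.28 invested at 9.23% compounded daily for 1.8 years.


Compound interest formula: A = P(1 + r/n)^(nt)
A = $47,433.28 × (1 + 0.0923/365)^(365 × 1.8)
Growth factor: (1 + 0.0923/365)^657 = 1.1807136
A = $47,433.28 × 1.1807136
A = $56,005.12

A = P(1 + r/n)^(nt) = $56,005.12


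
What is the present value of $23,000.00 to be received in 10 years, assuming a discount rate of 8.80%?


Present value formula: PV = FV / (1 + r)^t
PV = $23,000.00 / (1 + 0.088)^10
PV = $23,000.00 / 2.3242827
PV = $9,895.53

PV = FV / (1 + r)^t = $9,895.53


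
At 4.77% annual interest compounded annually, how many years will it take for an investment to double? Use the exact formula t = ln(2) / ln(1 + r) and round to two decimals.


Doubling condition: (1 + r)^t = 2
Take ln of both sides: t × ln(1 + r) = ln(2)
t = ln(2) / ln(1 + r)
t = 0.693147 / 0.046597
t = 14.88

t = ln(2) / ln(1 + r) = 14.88 years


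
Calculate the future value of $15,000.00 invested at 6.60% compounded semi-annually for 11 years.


Compound interest formula: A = P(1 + r/n)^(nt)
A = $15,000.00 × (1 + 0.066/2)^(2 × 11)
Growth factor: (1 + 0.066/2)^22 = 2.042712
A = $15,000.00 × 2.042712
A = $30,640.68

A = P(1 + r/n)^(nt) = $30,640.68


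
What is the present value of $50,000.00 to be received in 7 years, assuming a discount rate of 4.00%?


Present value formula: PV = FV / (1 + r)^t
PV = $50,000.00 / (1 + 0.04)^7
PV = $50,000.00 / 1.3159318
PV = $37,995.89

PV = FV / (1 + r)^t = $37,995.89


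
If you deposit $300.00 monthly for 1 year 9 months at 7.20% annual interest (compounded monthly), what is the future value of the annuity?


Future value of an ordinary annuity: FV = PMT × ((1 + r)^n − 1) / r
Monthly rate r = 0.072/12 = 0.006, n = 21
FV = $300.00 × ((1 + 0.072/12)^21 − 1) / (0.072/12)
FV = $300.00 × 22.309200
FV = $6,692.76

FV = PMT × ((1+r)^n - 1)/r = $6,692.76


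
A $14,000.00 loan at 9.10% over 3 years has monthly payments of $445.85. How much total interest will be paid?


Total paid over the life of the loan = PMT × n.
Total paid = $445.85 × 36 = $16,050.60
Total interest = total paid − principal = $16,050.60 − $14,000.00 = $2,050.60

Total interest = (PMT × n) - PV = $2,050.60


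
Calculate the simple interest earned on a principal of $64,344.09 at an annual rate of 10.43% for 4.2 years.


Simple interest formula: I = P × r × t
I = $64,344.09 × 0.1043 × 4.2
I = $28,186.57

I = P × r × t = $28,186.57


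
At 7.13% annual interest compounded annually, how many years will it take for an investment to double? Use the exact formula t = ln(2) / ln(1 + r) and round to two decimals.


Doubling condition: (1 + r)^t = 2
Take ln of both sides: t × ln(1 + r) = ln(2)
t = ln(2) / ln(1 + r)
t = 0.693147 / 0.068873
t = 10.06

t = ln(2) / ln(1 + r) = 10.06 years


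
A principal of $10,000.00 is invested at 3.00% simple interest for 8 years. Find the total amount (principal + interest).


Total amount formula: A = P(1 + rt) = P + P·r·t
Interest: I = P × r × t = $10,000.00 × 0.03 × 8 = $2,400.00
A = P + I = $10,000.00 + $2,400.00 = $12,400.00

A = P + I = P(1 + rt) = $12,400.00


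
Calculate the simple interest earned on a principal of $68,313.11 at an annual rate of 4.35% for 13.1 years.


Simple interest formula: I = P × r × t
I = $68,313.11 × 0.0435 × 13.1
I = $38,928.23

I = P × r × t = $38,928.23


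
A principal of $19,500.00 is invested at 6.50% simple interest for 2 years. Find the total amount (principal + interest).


Total amount formula: A = P(1 + rt) = P + P·r·t
Interest: I = P × r × t = $19,500.00 × 0.065 × 2 = $2,535.00
A = P + I = $19,500.00 + $2,535.00 = $22,035.00

A = P + I = P(1 + rt) = $22,035.00


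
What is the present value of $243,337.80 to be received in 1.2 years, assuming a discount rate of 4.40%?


Present value formula: PV = FV / (1 + r)^t
PV = $243,337.80 / (1 + 0.044)^1.2
PV = $243,337.80 / 1.05302965
PV = $231,083.52

PV = FV / (1 + r)^t = $231,083.52


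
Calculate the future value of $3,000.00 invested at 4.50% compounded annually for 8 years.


Compound interest formula: A = P(1 + r/n)^(nt)
A = $3,000.00 × (1 + 0.045/1)^(1 × 8)
Growth factor: (1 + 0.045/1)^8 = 1.422101
A = $3,000.00 × 1.422101
A = $4,266.30

A = P(1 + r/n)^(nt) = $4,266.30


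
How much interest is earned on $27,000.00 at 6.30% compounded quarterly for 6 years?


Compound interest earned = final amount − principal.
A = P(1 + r/n)^(nt) = $27,000.00 × (1 + 0.063/4)^(4 × 6) = $39,286.90
Interest = A − P = $39,286.90 − $27,000.00 = $12,286.90

Interest = A - P = $12,286.90


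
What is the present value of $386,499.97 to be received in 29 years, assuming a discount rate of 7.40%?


Present value formula: PV = FV / (1 + r)^t
PV = $386,499.97 / (1 + 0.074)^29
PV = $386,499.97 / 7.927279
PV = $48,755.69

PV = FV / (1 + r)^t = $48,755.69


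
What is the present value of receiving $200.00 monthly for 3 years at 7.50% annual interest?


Present value of an ordinary annuity: PV = PMT × (1 − (1 + r)^(−n)) / r
Monthly rate r = 0.075/12 = 0.00625, n = 36
PV = $200.00 × (1 − (1 + 0.075/12)^(−36)) / (0.075/12)
PV = $200.00 × 32.147913
PV = $6,429.58

PV = PMT × (1-(1+r)^(-n))/r = $6,429.58


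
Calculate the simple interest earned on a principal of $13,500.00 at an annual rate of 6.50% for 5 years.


Simple interest formula: I = P × r × t
I = $13,500.00 × 0.065 × 5
I = $4,387.50

I = P × r × t = $4,387.50


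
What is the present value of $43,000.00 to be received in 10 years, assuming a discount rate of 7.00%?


Present value formula: PV = FV / (1 + r)^t
PV = $43,000.00 / (1 + 0.07)^10
PV = $43,000.00 / 1.967151
PV = $21,859.02

PV = FV / (1 + r)^t = $21,859.02
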